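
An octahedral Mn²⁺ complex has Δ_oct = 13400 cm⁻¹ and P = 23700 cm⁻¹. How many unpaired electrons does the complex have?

5

Mn is in group 7, so Mn²⁺ is d⁵ (7 − 2 = 5).
Since Δ_oct = 13400 cm⁻¹ < P = 23700 cm⁻¹, the complex adopts the high-spin configuration.
Filling d⁵ accordingly: t2g^3 e_g^2.
Unpaired electrons: 5.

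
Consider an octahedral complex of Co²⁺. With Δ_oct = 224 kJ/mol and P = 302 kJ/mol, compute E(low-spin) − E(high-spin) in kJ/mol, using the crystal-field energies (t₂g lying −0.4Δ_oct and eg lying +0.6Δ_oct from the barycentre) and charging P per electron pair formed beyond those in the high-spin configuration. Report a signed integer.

Group 9 minus oxidation state +2 gives a d⁷ configuration for Co²⁺.
In the high-spin limit (t₂g⁵ eg²) the orbital term is -0.8Δ_oct = -179 kJ/mol, with no excess pairing.
Low-spin t₂g⁶ eg¹ gives -1.8Δ_oct = -403 kJ/mol, but forming 1 extra pair costs 1P = 302 kJ/mol, so E(LS) = -403 + 302 = -101 kJ/mol.
The difference is -101 − (-179) = 78 kJ/mol, so high-spin lies lower.

78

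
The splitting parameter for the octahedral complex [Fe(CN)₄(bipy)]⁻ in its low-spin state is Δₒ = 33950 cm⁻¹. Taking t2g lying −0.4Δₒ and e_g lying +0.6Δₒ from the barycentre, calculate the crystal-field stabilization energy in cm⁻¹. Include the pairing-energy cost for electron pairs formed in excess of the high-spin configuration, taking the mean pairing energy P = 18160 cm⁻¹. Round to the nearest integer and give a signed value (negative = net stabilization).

-31580

Ligand charges: 4×(-1) from CN⁻ and 1×(+0) from bipy sum to -4; with overall charge -1, Fe is +3.
Fe sits in group 8; removing 3 electrons leaves Fe³⁺ with 8 − 3 = 5 d electrons.
The d⁵ electrons fill as t2g^5 e_g^0.
Orbital CFSE = 5(-0.4) + 0(0.6) = -2.0Δₒ = -2.0 × 33950 = -67900 cm⁻¹.
Relative to high-spin t2g^3 e_g^2 (0 paired), the low-spin configuration has 2 additional pairs, contributing +2 × 18160 = +36320 cm⁻¹.
Combining: -67900 + 36320 = -31580 cm⁻¹.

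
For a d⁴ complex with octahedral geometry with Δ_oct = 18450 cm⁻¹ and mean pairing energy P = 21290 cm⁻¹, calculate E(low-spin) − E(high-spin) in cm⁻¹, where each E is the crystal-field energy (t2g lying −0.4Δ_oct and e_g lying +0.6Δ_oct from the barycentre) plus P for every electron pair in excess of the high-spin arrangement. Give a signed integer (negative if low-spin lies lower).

High-spin: t2g^3 e_g^1, CFSE = -0.6Δ_oct = -11070 cm⁻¹.
Low-spin t2g^4 e_g^0 gives -1.6Δ_oct = -29520 cm⁻¹, but forming 1 extra pair costs 1P = 21290 cm⁻¹, so E(LS) = -29520 + 21290 = -8230 cm⁻¹.
E(LS) − E(HS) = -8230 − (-11070) = 2840 cm⁻¹.

2840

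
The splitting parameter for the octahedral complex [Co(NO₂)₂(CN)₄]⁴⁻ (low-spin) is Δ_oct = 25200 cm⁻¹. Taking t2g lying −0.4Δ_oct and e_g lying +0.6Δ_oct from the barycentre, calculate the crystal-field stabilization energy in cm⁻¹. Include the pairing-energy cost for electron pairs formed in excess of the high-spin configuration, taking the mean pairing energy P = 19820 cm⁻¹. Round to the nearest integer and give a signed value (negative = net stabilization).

Ligand charges: 2×(-1) from NO₂⁻ and 4×(-1) from CN⁻ sum to -6; with overall charge -4, Co is +2.
Co is in group 9, so Co²⁺ is d⁷ (9 − 2 = 7).
Electron filling gives t2g^6 e_g^1.
Orbital CFSE = 6(-0.4) + 1(0.6) = -1.8Δ_oct = -1.8 × 25200 = -45360 cm⁻¹.
High-spin d⁷ would be t2g^5 e_g^2 with 2 pairs; low-spin has 3, so 1 excess pair costs +1P = +19820 cm⁻¹.
Combining: -45360 + 19820 = -25540 cm⁻¹.

-25540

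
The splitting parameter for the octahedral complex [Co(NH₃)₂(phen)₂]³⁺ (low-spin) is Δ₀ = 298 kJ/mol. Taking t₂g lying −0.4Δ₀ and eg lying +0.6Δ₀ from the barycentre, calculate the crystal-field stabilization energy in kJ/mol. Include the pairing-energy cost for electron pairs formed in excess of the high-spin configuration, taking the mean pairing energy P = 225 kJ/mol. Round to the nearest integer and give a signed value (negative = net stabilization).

-265

Ligand charges: 2×(+0) from NH₃ and 2×(+0) from phen sum to +0; with overall charge +3, Co is +3.
Co sits in group 9; removing 3 electrons leaves Co³⁺ with 9 − 3 = 6 d electrons.
Configuration: t₂g⁶ eg⁰.
Orbital CFSE = 6(-0.4) + 0(0.6) = -2.4Δ₀ = -2.4 × 298 = -715 kJ/mol.
Relative to high-spin t₂g⁴ eg² (1 paired), the low-spin configuration has 2 additional pairs, contributing +2 × 225 = +450 kJ/mol.
Net CFSE = -715 + 450 = -265 kJ/mol.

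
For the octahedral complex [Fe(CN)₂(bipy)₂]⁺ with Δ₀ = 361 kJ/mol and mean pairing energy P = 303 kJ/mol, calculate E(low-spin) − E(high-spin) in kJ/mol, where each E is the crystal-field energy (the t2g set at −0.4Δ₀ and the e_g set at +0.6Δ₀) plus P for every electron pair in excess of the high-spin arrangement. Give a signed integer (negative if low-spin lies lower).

-116

Ligand charges: 2×(-1) from CN⁻ and 2×(+0) from bipy sum to -2; with overall charge +1, Fe is +3.
Fe sits in group 8; removing 3 electrons leaves Fe³⁺ with 8 − 3 = 5 d electrons.
In the high-spin limit (t2g^3 e_g^2) the orbital term is 0.0Δ₀ = 0 kJ/mol, with no excess pairing.
Low-spin t2g^5 e_g^0 gives -2.0Δ₀ = -722 kJ/mol, but forming 2 extra pairs costs 2P = 606 kJ/mol, so E(LS) = -722 + 606 = -116 kJ/mol.
E(LS) − E(HS) = -116 − (0) = -116 kJ/mol.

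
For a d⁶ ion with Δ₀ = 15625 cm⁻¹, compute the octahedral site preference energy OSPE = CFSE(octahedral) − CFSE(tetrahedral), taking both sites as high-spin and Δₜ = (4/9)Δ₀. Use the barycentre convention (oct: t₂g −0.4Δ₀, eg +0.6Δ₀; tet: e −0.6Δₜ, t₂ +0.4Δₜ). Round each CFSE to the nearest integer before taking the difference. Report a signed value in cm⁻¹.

-2083

In an octahedral site d⁶ (HS) is t₂g⁴ eg², giving CFSE(oct) = -0.4Δ₀ = -6250 cm⁻¹.
Tetrahedral e³ t₂³ gives -0.6Δₜ = -0.6 × (4/9) × 15625 = -4167 cm⁻¹.
OSPE = -6250 − (-4167) = -2083 cm⁻¹.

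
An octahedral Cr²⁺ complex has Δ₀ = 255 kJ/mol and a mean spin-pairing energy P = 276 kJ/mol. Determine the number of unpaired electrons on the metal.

4

Cr²⁺: group 6, so d-count = 6 − 2 = 4.
Here Δ₀ < P (255 < 276), so the high-spin state is favoured.
Configuration: t₂g³ eg¹.
Unpaired electrons: 4.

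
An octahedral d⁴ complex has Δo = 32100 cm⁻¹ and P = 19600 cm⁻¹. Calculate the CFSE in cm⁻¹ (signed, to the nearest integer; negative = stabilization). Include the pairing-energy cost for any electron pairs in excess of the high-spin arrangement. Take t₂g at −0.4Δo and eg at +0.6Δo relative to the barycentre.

Here Δo > P (32100 > 19600), so the low-spin state is favoured.
Configuration: t₂g⁴ eg⁰.
Orbital CFSE = -1.6Δo = -1.6 × 32100 = -51360 cm⁻¹.
Excess pairs vs high-spin: 1 − 0 = 1; pairing cost = +19600 cm⁻¹.
Net CFSE = -51360 + 19600 = -31760 cm⁻¹.

-31760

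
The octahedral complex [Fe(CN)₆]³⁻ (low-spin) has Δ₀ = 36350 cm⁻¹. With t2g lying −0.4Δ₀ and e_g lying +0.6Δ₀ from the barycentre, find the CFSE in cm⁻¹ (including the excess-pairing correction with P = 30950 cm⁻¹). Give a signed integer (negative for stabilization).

-10800

Each CN⁻ contributes -1; 6 × (-1) = -6. With overall charge -3, Fe is in the +3 oxidation state.
Fe is in group 8, so Fe³⁺ is d⁵ (8 − 3 = 5).
Configuration: t2g^5 e_g^0.
CFSE(orbital) = 5×(-0.4Δ₀) + 0×(0.6Δ₀) = -2.0Δ₀; with Δ₀ = 36350 cm⁻¹ that is -72700 cm⁻¹.
Relative to high-spin t2g^3 e_g^2 (0 paired), the low-spin configuration has 2 additional pairs, contributing +2 × 30950 = +61900 cm⁻¹.
Overall CFSE = -72700 + 61900 = -10800 cm⁻¹.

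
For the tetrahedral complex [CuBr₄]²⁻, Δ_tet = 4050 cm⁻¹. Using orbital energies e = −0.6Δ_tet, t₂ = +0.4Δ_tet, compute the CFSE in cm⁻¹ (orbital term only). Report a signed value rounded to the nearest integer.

Each Br⁻ contributes -1; 4 × (-1) = -4. With overall charge -2, Cu is in the +2 oxidation state.
Cu sits in group 11; removing 2 electrons leaves Cu²⁺ with 11 − 2 = 9 d electrons.
Tetrahedral fields are weak (Δₜ ≈ 4/9 Δₒ), so electrons fill high-spin.
Electron filling gives e⁴ t₂⁵.
Orbital CFSE = 4(-0.6) + 5(0.4) = -0.4Δ_tet = -0.4 × 4050 = -1620 cm⁻¹.

-1620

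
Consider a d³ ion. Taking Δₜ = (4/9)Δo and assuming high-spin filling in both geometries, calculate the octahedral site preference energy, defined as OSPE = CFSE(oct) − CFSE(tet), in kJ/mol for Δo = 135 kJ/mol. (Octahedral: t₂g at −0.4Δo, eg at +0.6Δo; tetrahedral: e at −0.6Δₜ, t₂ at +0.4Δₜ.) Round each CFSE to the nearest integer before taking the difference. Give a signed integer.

-114

Octahedral high-spin t₂g³ eg⁰: CFSE = -1.2 × 135 = -162 kJ/mol.
Tetrahedral e² t₂¹ gives -0.8Δₜ = -0.8 × (4/9) × 135 = -48 kJ/mol.
OSPE = -162 − (-48) = -114 kJ/mol.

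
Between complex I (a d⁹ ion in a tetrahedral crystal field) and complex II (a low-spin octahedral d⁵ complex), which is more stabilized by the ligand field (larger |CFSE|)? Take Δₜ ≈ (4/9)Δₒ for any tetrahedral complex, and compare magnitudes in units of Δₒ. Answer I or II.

II

I: Tetrahedral fields are weak (Δₜ ≈ 4/9 Δₒ), so electrons fill high-spin; e^4 t2^5, CFSE = -0.4Δₜ ≈ -0.18Δₒ.
II: t2g^5 e_g^0, CFSE = -2.0Δₒ.
So II has the larger |CFSE|.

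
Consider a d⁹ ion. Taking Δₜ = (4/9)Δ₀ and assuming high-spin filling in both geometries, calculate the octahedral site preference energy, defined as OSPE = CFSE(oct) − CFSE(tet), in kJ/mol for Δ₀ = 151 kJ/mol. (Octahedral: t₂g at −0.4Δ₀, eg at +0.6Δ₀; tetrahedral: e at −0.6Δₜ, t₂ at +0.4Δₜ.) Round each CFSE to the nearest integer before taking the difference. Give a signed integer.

-64

Octahedral high-spin t₂g⁶ eg³: CFSE = -0.6 × 151 = -91 kJ/mol.
In a tetrahedral site the filling is e⁴ t₂⁵: CFSE(tet) = -0.4Δₜ = -0.4 × (4/9)(151) = -27 kJ/mol.
OSPE = CFSE(oct) − CFSE(tet) = -91 − (-27) = -64 kJ/mol.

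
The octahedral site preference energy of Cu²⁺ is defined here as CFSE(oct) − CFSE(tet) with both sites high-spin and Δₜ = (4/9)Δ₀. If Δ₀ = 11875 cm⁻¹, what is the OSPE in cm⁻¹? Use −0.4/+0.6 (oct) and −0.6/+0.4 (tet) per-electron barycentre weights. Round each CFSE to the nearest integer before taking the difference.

Cu²⁺: group 11, so d-count = 11 − 2 = 9.
Octahedral (high-spin): t₂g⁶ eg³, CFSE = 6(−0.4) + 3(+0.6) = -0.6Δ₀ = -0.6 × 11875 = -7125 cm⁻¹.
In a tetrahedral site the filling is e⁴ t₂⁵: CFSE(tet) = -0.4Δₜ = -0.4 × (4/9)(11875) = -2111 cm⁻¹.
OSPE = -7125 − (-2111) = -5014 cm⁻¹.

-5014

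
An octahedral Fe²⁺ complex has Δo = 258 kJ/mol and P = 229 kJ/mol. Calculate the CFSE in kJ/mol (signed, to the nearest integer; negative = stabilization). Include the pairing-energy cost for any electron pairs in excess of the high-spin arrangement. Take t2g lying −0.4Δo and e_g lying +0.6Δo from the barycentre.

Fe sits in group 8; removing 2 electrons leaves Fe²⁺ with 8 − 2 = 6 d electrons.
Since Δo = 258 kJ/mol > P = 229 kJ/mol, the complex adopts the low-spin configuration.
Filling d⁶ accordingly: t2g^6 e_g^0.
Orbital CFSE = -2.4Δo = -2.4 × 258 = -619 kJ/mol.
Excess pairs vs high-spin: 3 − 1 = 2; pairing cost = +458 kJ/mol.
Net CFSE = -619 + 458 = -161 kJ/mol.

-161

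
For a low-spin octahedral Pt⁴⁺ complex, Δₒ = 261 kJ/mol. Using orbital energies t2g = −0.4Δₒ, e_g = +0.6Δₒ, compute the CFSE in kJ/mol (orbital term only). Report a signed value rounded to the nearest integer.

-626

Pt sits in group 10; removing 4 electrons leaves Pt⁴⁺ with 10 − 4 = 6 d electrons.
Electron filling gives t2g^6 e_g^0.
The orbital stabilization is -2.4Δₒ = -2.4 × 261 = -626 kJ/mol.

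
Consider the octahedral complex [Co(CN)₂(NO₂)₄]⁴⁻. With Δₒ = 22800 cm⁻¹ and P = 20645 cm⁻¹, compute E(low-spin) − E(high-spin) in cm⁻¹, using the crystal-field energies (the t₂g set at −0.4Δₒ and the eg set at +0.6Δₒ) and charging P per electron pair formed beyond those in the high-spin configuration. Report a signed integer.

Ligand charges: 2×(-1) from CN⁻ and 4×(-1) from NO₂⁻ sum to -6; with overall charge -4, Co is +2.
Co is in group 9, so Co²⁺ is d⁷ (9 − 2 = 7).
In the high-spin limit (t₂g⁵ eg²) the orbital term is -0.8Δₒ = -18240 cm⁻¹, with no excess pairing.
Low-spin: t₂g⁶ eg¹, orbital CFSE = -1.8Δₒ = -41040 cm⁻¹; plus 1 excess pair × P = +20645 cm⁻¹; total -20395 cm⁻¹.
The difference is -20395 − (-18240) = -2155 cm⁻¹, so low-spin lies lower.

-2155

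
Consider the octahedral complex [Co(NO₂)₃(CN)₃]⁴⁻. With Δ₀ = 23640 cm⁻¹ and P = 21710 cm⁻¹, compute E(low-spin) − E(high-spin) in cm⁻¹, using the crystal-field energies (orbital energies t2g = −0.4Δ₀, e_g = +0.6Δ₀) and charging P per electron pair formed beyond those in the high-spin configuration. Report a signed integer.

-1930

Ligand charges: 3×(-1) from NO₂⁻ and 3×(-1) from CN⁻ sum to -6; with overall charge -4, Co is +2.
Group 9 minus oxidation state +2 gives a d⁷ configuration for Co²⁺.
High-spin d⁷ fills as t2g^5 e_g^2 with CFSE 5(−0.4) + 2(+0.6) = -0.8Δ₀ = -18912 cm⁻¹.
Low-spin t2g^6 e_g^1 gives -1.8Δ₀ = -42552 cm⁻¹, but forming 1 extra pair costs 1P = 21710 cm⁻¹, so E(LS) = -42552 + 21710 = -20842 cm⁻¹.
Thus E(LS) − E(HS) = -1930 cm⁻¹.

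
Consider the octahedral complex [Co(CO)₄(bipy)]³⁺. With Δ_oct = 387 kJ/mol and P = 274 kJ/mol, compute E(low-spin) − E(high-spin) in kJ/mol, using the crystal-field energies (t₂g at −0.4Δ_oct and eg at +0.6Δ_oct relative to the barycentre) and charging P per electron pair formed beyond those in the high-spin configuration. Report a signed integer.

Ligand charges: 4×(+0) from CO and 1×(+0) from bipy sum to +0; with overall charge +3, Co is +3.
Co sits in group 9; removing 3 electrons leaves Co³⁺ with 9 − 3 = 6 d electrons.
In the high-spin limit (t₂g⁴ eg²) the orbital term is -0.4Δ_oct = -155 kJ/mol, with no excess pairing.
Low-spin: t₂g⁶ eg⁰, orbital CFSE = -2.4Δ_oct = -929 kJ/mol; plus 2 excess pairs × P = +548 kJ/mol; total -381 kJ/mol.
E(LS) − E(HS) = -381 − (-155) = -226 kJ/mol.

-226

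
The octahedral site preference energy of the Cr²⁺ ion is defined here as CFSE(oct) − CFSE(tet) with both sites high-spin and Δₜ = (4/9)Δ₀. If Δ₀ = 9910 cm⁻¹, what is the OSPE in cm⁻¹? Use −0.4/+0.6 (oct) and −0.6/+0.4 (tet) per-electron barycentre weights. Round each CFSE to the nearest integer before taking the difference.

Group 6 minus oxidation state +2 gives a d⁴ configuration for Cr²⁺.
Octahedral high-spin t₂g³ eg¹: CFSE = -0.6 × 9910 = -5946 cm⁻¹.
Tetrahedral e² t₂² gives -0.4Δₜ = -0.4 × (4/9) × 9910 = -1762 cm⁻¹.
OSPE = -5946 − (-1762) = -4184 cm⁻¹.

-4184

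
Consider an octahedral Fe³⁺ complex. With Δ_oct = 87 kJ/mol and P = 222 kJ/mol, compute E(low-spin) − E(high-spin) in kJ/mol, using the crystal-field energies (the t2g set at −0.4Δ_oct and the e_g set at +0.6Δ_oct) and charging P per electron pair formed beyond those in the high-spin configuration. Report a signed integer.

Group 8 minus oxidation state +3 gives a d⁵ configuration for Fe³⁺.
High-spin d⁵ fills as t2g^3 e_g^2 with CFSE 3(−0.4) + 2(+0.6) = 0.0Δ_oct = 0 kJ/mol.
Low-spin: t2g^5 e_g^0, orbital CFSE = -2.0Δ_oct = -174 kJ/mol; plus 2 excess pairs × P = +444 kJ/mol; total 270 kJ/mol.
Thus E(LS) − E(HS) = 270 kJ/mol.

270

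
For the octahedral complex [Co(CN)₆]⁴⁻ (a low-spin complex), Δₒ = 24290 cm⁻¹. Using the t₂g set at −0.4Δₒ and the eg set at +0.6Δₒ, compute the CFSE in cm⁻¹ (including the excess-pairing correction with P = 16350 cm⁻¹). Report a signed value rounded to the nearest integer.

Each CN⁻ contributes -1; 6 × (-1) = -6. With overall charge -4, Co is in the +2 oxidation state.
Co is in group 9, so Co²⁺ is d⁷ (9 − 2 = 7).
The d⁷ electrons fill as t₂g⁶ eg¹.
CFSE(orbital) = 6×(-0.4Δₒ) + 1×(0.6Δₒ) = -1.8Δₒ; with Δₒ = 24290 cm⁻¹ that is -43722 cm⁻¹.
High-spin d⁷ would be t₂g⁵ eg² with 2 pairs; low-spin has 3, so 1 excess pair costs +1P = +16350 cm⁻¹.
Combining: -43722 + 16350 = -27372 cm⁻¹.

-27372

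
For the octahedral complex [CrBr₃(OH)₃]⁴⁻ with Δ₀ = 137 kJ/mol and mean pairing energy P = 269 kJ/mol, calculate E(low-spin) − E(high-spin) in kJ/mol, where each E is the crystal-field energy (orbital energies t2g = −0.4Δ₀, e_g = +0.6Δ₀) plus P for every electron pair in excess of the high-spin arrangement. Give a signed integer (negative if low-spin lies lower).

Ligand charges: 3×(-1) from Br⁻ and 3×(-1) from OH⁻ sum to -6; with overall charge -4, Cr is +2.
Cr²⁺: group 6, so d-count = 6 − 2 = 4.
In the high-spin limit (t2g^3 e_g^1) the orbital term is -0.6Δ₀ = -82 kJ/mol, with no excess pairing.
Low-spin t2g^4 e_g^0 gives -1.6Δ₀ = -219 kJ/mol, but forming 1 extra pair costs 1P = 269 kJ/mol, so E(LS) = -219 + 269 = 50 kJ/mol.
E(LS) − E(HS) = 50 − (-82) = 132 kJ/mol.

132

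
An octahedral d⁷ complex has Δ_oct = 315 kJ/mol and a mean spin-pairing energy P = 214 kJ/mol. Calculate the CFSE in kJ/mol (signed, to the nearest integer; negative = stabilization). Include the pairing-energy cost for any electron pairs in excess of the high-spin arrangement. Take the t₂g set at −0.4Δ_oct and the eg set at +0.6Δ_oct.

With Δ_oct > P the complex is low-spin.
Configuration: t₂g⁶ eg¹.
Orbital CFSE = -1.8Δ_oct = -1.8 × 315 = -567 kJ/mol.
Excess pairs vs high-spin: 3 − 2 = 1; pairing cost = +214 kJ/mol.
Net CFSE = -567 + 214 = -353 kJ/mol.

-353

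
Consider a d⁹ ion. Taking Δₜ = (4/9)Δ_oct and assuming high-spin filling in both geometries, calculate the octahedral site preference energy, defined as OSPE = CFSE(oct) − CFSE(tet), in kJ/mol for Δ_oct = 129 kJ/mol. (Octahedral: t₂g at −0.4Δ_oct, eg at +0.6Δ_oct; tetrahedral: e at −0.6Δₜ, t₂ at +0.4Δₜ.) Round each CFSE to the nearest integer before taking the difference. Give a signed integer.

-54

In an octahedral site d⁹ (HS) is t₂g⁶ eg³, giving CFSE(oct) = -0.6Δ_oct = -77 kJ/mol.
Tetrahedral: e⁴ t₂⁵, CFSE = 4(−0.6) + 5(+0.4) = -0.4Δₜ = -0.4 × (4/9) × 129 = -23 kJ/mol.
OSPE = -77 − (-23) = -54 kJ/mol.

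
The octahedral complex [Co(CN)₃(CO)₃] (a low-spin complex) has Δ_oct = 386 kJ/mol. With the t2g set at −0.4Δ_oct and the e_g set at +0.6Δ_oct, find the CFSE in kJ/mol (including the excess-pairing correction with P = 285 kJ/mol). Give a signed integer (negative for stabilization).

-356

Ligand charges: 3×(-1) from CN⁻ and 3×(+0) from CO sum to -3; with overall charge +0, Co is +3.
Co sits in group 9; removing 3 electrons leaves Co³⁺ with 9 − 3 = 6 d electrons.
Configuration: t2g^6 e_g^0.
Orbital CFSE = 6(-0.4) + 0(0.6) = -2.4Δ_oct = -2.4 × 386 = -926 kJ/mol.
Pairing penalty: 3 pairs vs 1 in the high-spin reference → 2 extra × P = 570 kJ/mol.
Combining: -926 + 570 = -356 kJ/mol.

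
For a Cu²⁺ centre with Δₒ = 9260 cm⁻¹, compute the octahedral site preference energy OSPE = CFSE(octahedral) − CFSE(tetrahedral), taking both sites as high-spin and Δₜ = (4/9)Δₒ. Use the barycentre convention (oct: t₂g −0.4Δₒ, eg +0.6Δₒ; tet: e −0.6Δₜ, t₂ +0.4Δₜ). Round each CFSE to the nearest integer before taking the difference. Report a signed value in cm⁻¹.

Cu²⁺: group 11, so d-count = 11 − 2 = 9.
Octahedral (high-spin): t2g^6 e_g^3, CFSE = 6(−0.4) + 3(+0.6) = -0.6Δₒ = -0.6 × 9260 = -5556 cm⁻¹.
Tetrahedral e^4 t2^5 gives -0.4Δₜ = -0.4 × (4/9) × 9260 = -1646 cm⁻¹.
OSPE = CFSE(oct) − CFSE(tet) = -5556 − (-1646) = -3910 cm⁻¹.

-3910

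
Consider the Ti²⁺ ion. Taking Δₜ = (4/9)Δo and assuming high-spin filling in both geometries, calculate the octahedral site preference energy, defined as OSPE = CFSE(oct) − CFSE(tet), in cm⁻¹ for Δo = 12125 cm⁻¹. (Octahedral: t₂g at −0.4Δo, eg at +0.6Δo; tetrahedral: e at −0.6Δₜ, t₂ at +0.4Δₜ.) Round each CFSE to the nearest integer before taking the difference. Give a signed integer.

Ti²⁺: group 4, so d-count = 4 − 2 = 2.
Octahedral high-spin t2g^2 e_g^0: CFSE = -0.8 × 12125 = -9700 cm⁻¹.
Tetrahedral e^2 t2^0 gives -1.2Δₜ = -1.2 × (4/9) × 12125 = -6467 cm⁻¹.
Subtracting, OSPE = -9700 − (-6467) = -3233 cm⁻¹.

-3233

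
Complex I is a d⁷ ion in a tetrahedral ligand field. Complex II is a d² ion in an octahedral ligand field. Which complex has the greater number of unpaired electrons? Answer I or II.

I: Tetrahedral fields are weak (Δₜ ≈ 4/9 Δₒ), so electrons fill high-spin; e⁴ t₂³ → 3 unpaired.
II: For octahedral d² the high- and low-spin configurations coincide; t₂g² eg⁰ → 2 unpaired.
So I has more unpaired electrons.

I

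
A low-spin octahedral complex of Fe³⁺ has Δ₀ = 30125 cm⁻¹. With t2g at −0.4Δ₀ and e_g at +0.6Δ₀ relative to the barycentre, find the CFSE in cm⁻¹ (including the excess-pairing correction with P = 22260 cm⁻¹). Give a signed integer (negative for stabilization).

-15730

Fe is in group 8, so Fe³⁺ is d⁵ (8 − 3 = 5).
Electron filling gives t2g^5 e_g^0.
CFSE(orbital) = 5×(-0.4Δ₀) + 0×(0.6Δ₀) = -2.0Δ₀; with Δ₀ = 30125 cm⁻¹ that is -60250 cm⁻¹.
Pairing penalty: 2 pairs vs 0 in the high-spin reference → 2 extra × P = 44520 cm⁻¹.
Combining: -60250 + 44520 = -15730 cm⁻¹.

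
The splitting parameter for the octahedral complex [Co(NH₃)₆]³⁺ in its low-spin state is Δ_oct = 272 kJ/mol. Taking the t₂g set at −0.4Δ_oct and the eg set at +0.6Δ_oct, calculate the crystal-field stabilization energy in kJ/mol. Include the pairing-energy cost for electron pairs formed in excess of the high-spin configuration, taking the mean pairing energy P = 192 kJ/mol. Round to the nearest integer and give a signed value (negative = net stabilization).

NH₃ is neutral, so the +3 overall charge sits on Co: oxidation state +3.
Co sits in group 9; removing 3 electrons leaves Co³⁺ with 9 − 3 = 6 d electrons.
Electron filling gives t₂g⁶ eg⁰.
The orbital stabilization is -2.4Δ_oct = -2.4 × 272 = -653 kJ/mol.
Relative to high-spin t₂g⁴ eg² (1 paired), the low-spin configuration has 2 additional pairs, contributing +2 × 192 = +384 kJ/mol.
Combining: -653 + 384 = -269 kJ/mol.

-269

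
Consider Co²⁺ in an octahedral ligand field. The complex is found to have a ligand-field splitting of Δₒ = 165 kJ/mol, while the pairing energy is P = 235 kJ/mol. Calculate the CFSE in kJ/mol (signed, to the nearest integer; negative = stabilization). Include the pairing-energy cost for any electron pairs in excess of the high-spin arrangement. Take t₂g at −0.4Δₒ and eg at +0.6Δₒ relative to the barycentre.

Co sits in group 9; removing 2 electrons leaves Co²⁺ with 9 − 2 = 7 d electrons.
With Δₒ < P the complex is high-spin.
Configuration: t₂g⁵ eg².
Orbital CFSE = -0.8Δₒ = -0.8 × 165 = -132 kJ/mol.
High-spin has no excess pairs, so no pairing correction applies.

-132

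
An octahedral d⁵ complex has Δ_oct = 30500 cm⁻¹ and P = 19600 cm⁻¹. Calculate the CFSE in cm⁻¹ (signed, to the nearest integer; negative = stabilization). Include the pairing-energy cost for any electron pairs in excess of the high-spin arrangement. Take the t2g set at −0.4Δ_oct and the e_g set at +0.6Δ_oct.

-21800

Here Δ_oct > P (30500 > 19600), so the low-spin state is favoured.
Configuration: t2g^5 e_g^0.
Orbital CFSE = -2.0Δ_oct = -2.0 × 30500 = -61000 cm⁻¹.
Excess pairs vs high-spin: 2 − 0 = 2; pairing cost = +39200 cm⁻¹.
Net CFSE = -61000 + 39200 = -21800 cm⁻¹.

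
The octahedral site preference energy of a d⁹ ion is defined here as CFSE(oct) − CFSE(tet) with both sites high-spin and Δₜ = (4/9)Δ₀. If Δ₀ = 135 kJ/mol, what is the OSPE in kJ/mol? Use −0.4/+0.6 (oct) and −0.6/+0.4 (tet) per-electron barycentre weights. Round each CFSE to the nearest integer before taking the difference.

Octahedral high-spin t₂g⁶ eg³: CFSE = -0.6 × 135 = -81 kJ/mol.
In a tetrahedral site the filling is e⁴ t₂⁵: CFSE(tet) = -0.4Δₜ = -0.4 × (4/9)(135) = -24 kJ/mol.
OSPE = CFSE(oct) − CFSE(tet) = -81 − (-24) = -57 kJ/mol.

-57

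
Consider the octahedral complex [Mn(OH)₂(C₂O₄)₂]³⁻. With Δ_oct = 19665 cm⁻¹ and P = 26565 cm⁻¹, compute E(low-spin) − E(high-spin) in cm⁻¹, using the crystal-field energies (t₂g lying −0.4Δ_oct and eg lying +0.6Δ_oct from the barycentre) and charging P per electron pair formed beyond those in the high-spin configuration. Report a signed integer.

6900

Ligand charges: 2×(-1) from OH⁻ and 2×(-2) from C₂O₄²⁻ sum to -6; with overall charge -3, Mn is +3.
Group 7 minus oxidation state +3 gives a d⁴ configuration for Mn³⁺.
In the high-spin limit (t₂g³ eg¹) the orbital term is -0.6Δ_oct = -11799 cm⁻¹, with no excess pairing.
For low-spin the configuration is t₂g⁴ eg⁰: orbital energy -1.6 × 19665 = -31464 cm⁻¹, and 1 additional pair relative to high-spin adds 26565 cm⁻¹, giving -4899 cm⁻¹.
The difference is -4899 − (-11799) = 6900 cm⁻¹, so high-spin lies lower.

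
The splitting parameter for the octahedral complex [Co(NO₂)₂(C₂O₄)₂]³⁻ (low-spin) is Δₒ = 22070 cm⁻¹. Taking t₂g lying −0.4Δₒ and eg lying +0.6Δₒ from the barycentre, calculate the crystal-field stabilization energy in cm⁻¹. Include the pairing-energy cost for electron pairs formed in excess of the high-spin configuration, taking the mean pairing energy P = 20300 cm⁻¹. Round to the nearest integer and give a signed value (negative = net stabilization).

Ligand charges: 2×(-1) from NO₂⁻ and 2×(-2) from C₂O₄²⁻ sum to -6; with overall charge -3, Co is +3.
Co³⁺: group 9, so d-count = 9 − 3 = 6.
Electron filling gives t₂g⁶ eg⁰.
The orbital stabilization is -2.4Δₒ = -2.4 × 22070 = -52968 cm⁻¹.
High-spin d⁶ would be t₂g⁴ eg² with 1 pair; low-spin has 3, so 2 excess pairs cost +2P = +40600 cm⁻¹.
Overall CFSE = -52968 + 40600 = -12368 cm⁻¹.

-12368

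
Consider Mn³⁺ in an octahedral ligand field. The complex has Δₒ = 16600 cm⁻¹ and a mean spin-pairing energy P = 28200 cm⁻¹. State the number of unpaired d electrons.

Mn is in group 7, so Mn³⁺ is d⁴ (7 − 3 = 4).
Here Δₒ < P (16600 < 28200), so the high-spin state is favoured.
Configuration: t₂g³ eg¹.
Unpaired electrons: 4.

4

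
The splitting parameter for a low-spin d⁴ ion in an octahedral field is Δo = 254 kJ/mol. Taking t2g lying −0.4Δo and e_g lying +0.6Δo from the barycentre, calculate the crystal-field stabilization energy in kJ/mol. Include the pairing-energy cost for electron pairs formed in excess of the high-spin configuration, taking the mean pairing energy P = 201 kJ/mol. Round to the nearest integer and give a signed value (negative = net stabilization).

-205

Configuration: t2g^4 e_g^0.
Orbital CFSE = 4(-0.4) + 0(0.6) = -1.6Δo = -1.6 × 254 = -406 kJ/mol.
Relative to high-spin t2g^3 e_g^1 (0 paired), the low-spin configuration has 1 additional pair, contributing +1 × 201 = +201 kJ/mol.
Overall CFSE = -406 + 201 = -205 kJ/mol.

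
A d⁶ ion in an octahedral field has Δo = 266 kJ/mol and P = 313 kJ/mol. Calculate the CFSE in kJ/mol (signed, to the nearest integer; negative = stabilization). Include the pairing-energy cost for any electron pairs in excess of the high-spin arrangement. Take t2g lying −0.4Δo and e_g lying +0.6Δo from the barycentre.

Here Δo < P (266 < 313), so the high-spin state is favoured.
That gives t2g^4 e_g^2.
Orbital CFSE = -0.4Δo = -0.4 × 266 = -106 kJ/mol.
High-spin has no excess pairs, so no pairing correction applies.

-106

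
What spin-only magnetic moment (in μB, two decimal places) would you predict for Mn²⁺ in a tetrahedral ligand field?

Mn sits in group 7; removing 2 electrons leaves Mn²⁺ with 7 − 2 = 5 d electrons.
Tetrahedral splitting is small, so the complex is high-spin.
Configuration: e² t₂³ → 5 unpaired electrons.
μ(spin-only) = √[5(5+2)] = √35 ≈ 5.92 μB.

5.92 μB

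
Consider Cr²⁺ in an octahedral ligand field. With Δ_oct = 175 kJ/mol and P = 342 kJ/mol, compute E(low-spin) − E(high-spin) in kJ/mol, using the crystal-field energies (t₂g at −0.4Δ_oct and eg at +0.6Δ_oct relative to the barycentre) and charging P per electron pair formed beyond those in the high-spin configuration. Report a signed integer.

Group 6 minus oxidation state +2 gives a d⁴ configuration for Cr²⁺.
High-spin: t₂g³ eg¹, CFSE = -0.6Δ_oct = -105 kJ/mol.
Low-spin: t₂g⁴ eg⁰, orbital CFSE = -1.6Δ_oct = -280 kJ/mol; plus 1 excess pair × P = +342 kJ/mol; total 62 kJ/mol.
The difference is 62 − (-105) = 167 kJ/mol, so high-spin lies lower.

167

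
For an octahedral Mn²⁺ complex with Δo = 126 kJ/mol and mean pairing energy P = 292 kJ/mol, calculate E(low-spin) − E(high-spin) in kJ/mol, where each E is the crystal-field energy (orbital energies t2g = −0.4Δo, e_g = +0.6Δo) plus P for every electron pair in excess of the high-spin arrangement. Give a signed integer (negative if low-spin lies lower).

332

Mn²⁺: group 7, so d-count = 7 − 2 = 5.
High-spin d⁵ fills as t2g^3 e_g^2 with CFSE 3(−0.4) + 2(+0.6) = 0.0Δo = 0 kJ/mol.
Low-spin: t2g^5 e_g^0, orbital CFSE = -2.0Δo = -252 kJ/mol; plus 2 excess pairs × P = +584 kJ/mol; total 332 kJ/mol.
Thus E(LS) − E(HS) = 332 kJ/mol.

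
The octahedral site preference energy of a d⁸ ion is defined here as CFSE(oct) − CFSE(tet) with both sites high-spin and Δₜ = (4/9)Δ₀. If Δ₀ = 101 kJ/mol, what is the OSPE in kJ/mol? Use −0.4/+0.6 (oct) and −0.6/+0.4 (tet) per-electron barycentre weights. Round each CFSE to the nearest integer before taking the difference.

-85

Octahedral (high-spin): t₂g⁶ eg², CFSE = 6(−0.4) + 2(+0.6) = -1.2Δ₀ = -1.2 × 101 = -121 kJ/mol.
Tetrahedral: e⁴ t₂⁴, CFSE = 4(−0.6) + 4(+0.4) = -0.8Δₜ = -0.8 × (4/9) × 101 = -36 kJ/mol.
OSPE = -121 − (-36) = -85 kJ/mol.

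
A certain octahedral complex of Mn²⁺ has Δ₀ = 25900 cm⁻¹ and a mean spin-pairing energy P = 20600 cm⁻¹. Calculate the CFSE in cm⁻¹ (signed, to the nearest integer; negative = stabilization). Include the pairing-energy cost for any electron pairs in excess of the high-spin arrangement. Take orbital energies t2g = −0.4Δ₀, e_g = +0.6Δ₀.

-10600

Mn²⁺: group 7, so d-count = 7 − 2 = 5.
Here Δ₀ > P (25900 > 20600), so the low-spin state is favoured.
That gives t2g^5 e_g^0.
Orbital CFSE = -2.0Δ₀ = -2.0 × 25900 = -51800 cm⁻¹.
Excess pairs vs high-spin: 2 − 0 = 2; pairing cost = +41200 cm⁻¹.
Net CFSE = -51800 + 41200 = -10600 cm⁻¹.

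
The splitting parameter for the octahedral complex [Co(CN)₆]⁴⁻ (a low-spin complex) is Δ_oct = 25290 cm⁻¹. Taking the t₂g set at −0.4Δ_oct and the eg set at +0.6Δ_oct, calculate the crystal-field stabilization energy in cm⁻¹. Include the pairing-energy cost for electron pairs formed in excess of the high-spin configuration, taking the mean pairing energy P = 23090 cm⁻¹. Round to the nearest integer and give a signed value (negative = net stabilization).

Each CN⁻ contributes -1; 6 × (-1) = -6. With overall charge -4, Co is in the +2 oxidation state.
Co²⁺: group 9, so d-count = 9 − 2 = 7.
The d⁷ electrons fill as t₂g⁶ eg¹.
Orbital CFSE = 6(-0.4) + 1(0.6) = -1.8Δ_oct = -1.8 × 25290 = -45522 cm⁻¹.
Pairing penalty: 3 pairs vs 2 in the high-spin reference → 1 extra × P = 23090 cm⁻¹.
Net CFSE = -45522 + 23090 = -22432 cm⁻¹.

-22432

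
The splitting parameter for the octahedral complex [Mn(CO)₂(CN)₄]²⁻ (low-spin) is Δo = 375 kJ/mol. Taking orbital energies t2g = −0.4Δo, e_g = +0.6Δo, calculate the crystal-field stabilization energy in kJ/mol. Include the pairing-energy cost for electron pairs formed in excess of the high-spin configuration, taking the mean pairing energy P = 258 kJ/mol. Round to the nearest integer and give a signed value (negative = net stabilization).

Ligand charges: 2×(+0) from CO and 4×(-1) from CN⁻ sum to -4; with overall charge -2, Mn is +2.
Mn sits in group 7; removing 2 electrons leaves Mn²⁺ with 7 − 2 = 5 d electrons.
The d⁵ electrons fill as t2g^5 e_g^0.
The orbital stabilization is -2.0Δo = -2.0 × 375 = -750 kJ/mol.
Pairing penalty: 2 pairs vs 0 in the high-spin reference → 2 extra × P = 516 kJ/mol.
Overall CFSE = -750 + 516 = -234 kJ/mol.

-234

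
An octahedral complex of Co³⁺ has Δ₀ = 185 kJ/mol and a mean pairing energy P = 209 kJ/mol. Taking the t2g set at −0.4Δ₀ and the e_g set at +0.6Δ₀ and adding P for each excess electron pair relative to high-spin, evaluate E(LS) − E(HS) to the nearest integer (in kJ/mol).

48

Group 9 minus oxidation state +3 gives a d⁶ configuration for Co³⁺.
High-spin d⁶ fills as t2g^4 e_g^2 with CFSE 4(−0.4) + 2(+0.6) = -0.4Δ₀ = -74 kJ/mol.
Low-spin: t2g^6 e_g^0, orbital CFSE = -2.4Δ₀ = -444 kJ/mol; plus 2 excess pairs × P = +418 kJ/mol; total -26 kJ/mol.
The difference is -26 − (-74) = 48 kJ/mol, so high-spin lies lower.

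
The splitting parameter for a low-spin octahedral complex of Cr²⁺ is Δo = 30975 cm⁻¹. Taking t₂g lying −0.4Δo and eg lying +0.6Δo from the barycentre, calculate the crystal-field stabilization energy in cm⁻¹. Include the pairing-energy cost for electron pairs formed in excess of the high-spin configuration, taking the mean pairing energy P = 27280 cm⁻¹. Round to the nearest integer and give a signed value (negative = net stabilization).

-22280

Cr sits in group 6; removing 2 electrons leaves Cr²⁺ with 6 − 2 = 4 d electrons.
Configuration: t₂g⁴ eg⁰.
The orbital stabilization is -1.6Δo = -1.6 × 30975 = -49560 cm⁻¹.
High-spin d⁴ would be t₂g³ eg¹ with 0 pairs; low-spin has 1, so 1 excess pair costs +1P = +27280 cm⁻¹.
Combining: -49560 + 27280 = -22280 cm⁻¹.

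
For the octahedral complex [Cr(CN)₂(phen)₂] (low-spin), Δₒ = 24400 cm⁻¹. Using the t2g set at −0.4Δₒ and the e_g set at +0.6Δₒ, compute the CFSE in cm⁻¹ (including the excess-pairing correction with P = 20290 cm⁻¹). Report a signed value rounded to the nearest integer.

-18750

Ligand charges: 2×(-1) from CN⁻ and 2×(+0) from phen sum to -2; with overall charge +0, Cr is +2.
Cr sits in group 6; removing 2 electrons leaves Cr²⁺ with 6 − 2 = 4 d electrons.
Electron filling gives t2g^4 e_g^0.
Orbital CFSE = 4(-0.4) + 0(0.6) = -1.6Δₒ = -1.6 × 24400 = -39040 cm⁻¹.
High-spin d⁴ would be t2g^3 e_g^1 with 0 pairs; low-spin has 1, so 1 excess pair costs +1P = +20290 cm⁻¹.
Net CFSE = -39040 + 20290 = -18750 cm⁻¹.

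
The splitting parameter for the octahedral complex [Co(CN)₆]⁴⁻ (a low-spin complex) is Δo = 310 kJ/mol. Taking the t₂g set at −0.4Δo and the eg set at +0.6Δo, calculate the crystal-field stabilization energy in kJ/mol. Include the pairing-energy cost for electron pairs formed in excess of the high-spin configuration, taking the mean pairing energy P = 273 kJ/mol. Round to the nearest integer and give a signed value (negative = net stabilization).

Each CN⁻ contributes -1; 6 × (-1) = -6. With overall charge -4, Co is in the +2 oxidation state.
Co is in group 9, so Co²⁺ is d⁷ (9 − 2 = 7).
Configuration: t₂g⁶ eg¹.
The orbital stabilization is -1.8Δo = -1.8 × 310 = -558 kJ/mol.
Pairing penalty: 3 pairs vs 2 in the high-spin reference → 1 extra × P = 273 kJ/mol.
Net CFSE = -558 + 273 = -285 kJ/mol.

-285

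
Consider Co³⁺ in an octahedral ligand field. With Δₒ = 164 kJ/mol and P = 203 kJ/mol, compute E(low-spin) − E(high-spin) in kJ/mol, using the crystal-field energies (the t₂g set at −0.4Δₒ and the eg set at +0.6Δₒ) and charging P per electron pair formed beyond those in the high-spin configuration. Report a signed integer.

Group 9 minus oxidation state +3 gives a d⁶ configuration for Co³⁺.
In the high-spin limit (t₂g⁴ eg²) the orbital term is -0.4Δₒ = -66 kJ/mol, with no excess pairing.
Low-spin: t₂g⁶ eg⁰, orbital CFSE = -2.4Δₒ = -394 kJ/mol; plus 2 excess pairs × P = +406 kJ/mol; total 12 kJ/mol.
Thus E(LS) − E(HS) = 78 kJ/mol.

78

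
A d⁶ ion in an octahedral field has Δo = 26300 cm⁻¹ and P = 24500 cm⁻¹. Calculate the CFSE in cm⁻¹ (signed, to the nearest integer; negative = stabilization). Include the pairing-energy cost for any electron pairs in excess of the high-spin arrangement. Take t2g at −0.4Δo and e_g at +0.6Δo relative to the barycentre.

-14120

Since Δo = 26300 cm⁻¹ > P = 24500 cm⁻¹, the complex adopts the low-spin configuration.
Filling d⁶ accordingly: t2g^6 e_g^0.
Orbital CFSE = -2.4Δo = -2.4 × 26300 = -63120 cm⁻¹.
Excess pairs vs high-spin: 3 − 1 = 2; pairing cost = +49000 cm⁻¹.
Net CFSE = -63120 + 49000 = -14120 cm⁻¹.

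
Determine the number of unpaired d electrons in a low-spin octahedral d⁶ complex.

Configuration: t2g^6 e_g^0, giving 0 unpaired electrons.

0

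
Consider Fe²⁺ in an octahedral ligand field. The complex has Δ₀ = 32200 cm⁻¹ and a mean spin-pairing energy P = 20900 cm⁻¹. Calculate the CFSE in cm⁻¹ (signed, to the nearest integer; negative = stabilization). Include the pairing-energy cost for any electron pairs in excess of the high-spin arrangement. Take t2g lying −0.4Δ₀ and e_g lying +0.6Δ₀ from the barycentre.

Fe²⁺: group 8, so d-count = 8 − 2 = 6.
Here Δ₀ > P (32200 > 20900), so the low-spin state is favoured.
Filling d⁶ accordingly: t2g^6 e_g^0.
Orbital CFSE = -2.4Δ₀ = -2.4 × 32200 = -77280 cm⁻¹.
Excess pairs vs high-spin: 3 − 1 = 2; pairing cost = +41800 cm⁻¹.
Net CFSE = -77280 + 41800 = -35480 cm⁻¹.

-35480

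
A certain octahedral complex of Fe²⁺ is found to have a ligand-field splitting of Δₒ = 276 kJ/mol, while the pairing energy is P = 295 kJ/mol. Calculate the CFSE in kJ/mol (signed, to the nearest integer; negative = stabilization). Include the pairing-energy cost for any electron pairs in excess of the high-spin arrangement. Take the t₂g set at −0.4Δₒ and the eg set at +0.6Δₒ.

Fe is in group 8, so Fe²⁺ is d⁶ (8 − 2 = 6).
With Δₒ < P the complex is high-spin.
Configuration: t₂g⁴ eg².
Orbital CFSE = -0.4Δₒ = -0.4 × 276 = -110 kJ/mol.
High-spin has no excess pairs, so no pairing correction applies.

-110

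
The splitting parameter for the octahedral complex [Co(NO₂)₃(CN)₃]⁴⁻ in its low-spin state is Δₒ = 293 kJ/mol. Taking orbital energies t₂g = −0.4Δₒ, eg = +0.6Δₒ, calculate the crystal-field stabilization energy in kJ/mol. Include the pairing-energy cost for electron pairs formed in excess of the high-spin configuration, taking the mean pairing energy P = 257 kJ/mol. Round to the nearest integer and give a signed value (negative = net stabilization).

-270

Ligand charges: 3×(-1) from NO₂⁻ and 3×(-1) from CN⁻ sum to -6; with overall charge -4, Co is +2.
Co sits in group 9; removing 2 electrons leaves Co²⁺ with 9 − 2 = 7 d electrons.
Electron filling gives t₂g⁶ eg¹.
CFSE(orbital) = 6×(-0.4Δₒ) + 1×(0.6Δₒ) = -1.8Δₒ; with Δₒ = 293 kJ/mol that is -527 kJ/mol.
High-spin d⁷ would be t₂g⁵ eg² with 2 pairs; low-spin has 3, so 1 excess pair costs +1P = +257 kJ/mol.
Combining: -527 + 257 = -270 kJ/mol.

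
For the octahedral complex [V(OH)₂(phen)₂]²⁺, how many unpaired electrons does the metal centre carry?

Ligand charges: 2×(-1) from OH⁻ and 2×(+0) from phen sum to -2; with overall charge +2, V is +4.
V⁴⁺: group 5, so d-count = 5 − 4 = 1.
Configuration: t₂g¹ eg⁰, giving 1 unpaired electron.

1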